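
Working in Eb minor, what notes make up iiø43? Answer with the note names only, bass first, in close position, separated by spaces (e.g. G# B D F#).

Cb Eb F Ab

In Eb minor, the supertonic is F, and the diatonic chord built there is a half-diminished seventh chord.
Stacking thirds from F gives F-Ab-Cb-Eb.
The figured bass 43 indicates second inversion, placing the fifth (Cb) in the bass: Cb-Eb-F-Ab.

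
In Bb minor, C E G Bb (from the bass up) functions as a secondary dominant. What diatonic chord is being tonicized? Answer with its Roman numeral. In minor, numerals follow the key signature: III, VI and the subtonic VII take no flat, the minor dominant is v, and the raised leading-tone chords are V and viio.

The chord is a dominant seventh chord on C.
A dominant resolves down a perfect fifth: C → F. In Bb minor, F is scale degree 5, i.e. V.

V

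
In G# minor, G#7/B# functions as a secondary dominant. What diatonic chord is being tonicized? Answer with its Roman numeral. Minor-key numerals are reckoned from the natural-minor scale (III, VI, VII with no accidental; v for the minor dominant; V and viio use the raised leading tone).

The chord is a dominant seventh chord on G#.
A dominant resolves down a perfect fifth: G# → C#. In G# minor, C# is scale degree 4, i.e. iv.

iv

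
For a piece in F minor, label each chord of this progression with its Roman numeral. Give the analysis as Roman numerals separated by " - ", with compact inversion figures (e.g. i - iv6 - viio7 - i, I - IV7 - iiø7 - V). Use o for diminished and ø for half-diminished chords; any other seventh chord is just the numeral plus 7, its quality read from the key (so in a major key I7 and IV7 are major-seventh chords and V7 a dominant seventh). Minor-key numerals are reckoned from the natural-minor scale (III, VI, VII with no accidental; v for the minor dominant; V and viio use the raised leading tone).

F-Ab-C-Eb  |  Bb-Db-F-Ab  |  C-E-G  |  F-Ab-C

F-Ab-C-Eb has root F, degree 1 in F minor, so i7.
Bb-Db-F-Ab: minor seventh chord on Bb = scale degree 4 → iv7.
C-E-G has root C, degree 5 in F minor, so V.
F-Ab-C: root F is the tonic; minor triad there is i.

i7 - iv7 - V - i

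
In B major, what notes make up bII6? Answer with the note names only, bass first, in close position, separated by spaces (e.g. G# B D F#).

bII6 is the Neapolitan sixth — a major triad on the lowered second degree, here in its customary first inversion. In B major that root is C.
So the chord is C-E-G.
With the 6 figure the chord is in first inversion; from the bass E upward in close position it reads E-G-C.

E G C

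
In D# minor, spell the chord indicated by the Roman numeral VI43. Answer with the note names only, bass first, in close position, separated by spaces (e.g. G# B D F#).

F# A# B D#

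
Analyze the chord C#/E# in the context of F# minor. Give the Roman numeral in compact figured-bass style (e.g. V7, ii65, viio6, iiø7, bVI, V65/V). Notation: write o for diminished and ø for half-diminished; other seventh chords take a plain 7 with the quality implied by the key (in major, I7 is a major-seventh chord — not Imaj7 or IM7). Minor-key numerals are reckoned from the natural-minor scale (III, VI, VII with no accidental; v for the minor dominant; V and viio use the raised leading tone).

The pitches C#-E#-G# form a major triad rooted on C#.
In F# minor, C# is the dominant; the diatonic major triad there is V.
With E# in the bass the chord is in first inversion, so the figured bass is 6.

V6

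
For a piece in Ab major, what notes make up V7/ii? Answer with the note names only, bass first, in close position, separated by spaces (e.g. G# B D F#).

V7/ii is a secondary dominant — the dominant seventh of ii. ii in Ab major is Bb, so the applied chord's root is F, a perfect fifth above.
Building a dominant seventh chord on F gives F-A-C-Eb.

F A C Eb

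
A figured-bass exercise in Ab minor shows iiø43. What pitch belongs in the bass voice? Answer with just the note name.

iiø in Ab minor has root Bb; the chord is Bb-Db-Fb-Ab.
The figure 43 means second inversion — the fifth is in the bass.

Fb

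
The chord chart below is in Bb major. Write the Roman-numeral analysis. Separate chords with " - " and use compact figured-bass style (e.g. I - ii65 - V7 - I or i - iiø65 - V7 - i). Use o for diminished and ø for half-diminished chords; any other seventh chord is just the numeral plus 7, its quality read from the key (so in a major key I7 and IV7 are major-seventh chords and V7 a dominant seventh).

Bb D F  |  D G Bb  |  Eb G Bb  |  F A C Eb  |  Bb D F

Bb-D-F: root Bb is the tonic; major triad there is I.
D-G-Bb has root G, degree 6 in Bb major, so vi64.
Eb-G-Bb: root Eb is the subdominant; major triad there is IV.
F-A-C-Eb: root F is the dominant; dominant seventh chord there is V7.
Bb-D-F has root Bb, degree 1 in Bb major, so I.

I - vi64 - IV - V7 - I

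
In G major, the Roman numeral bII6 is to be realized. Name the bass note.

bII in G major has root Ab; the chord is Ab-C-Eb.
The figure 6 means first inversion — the third is in the bass.

C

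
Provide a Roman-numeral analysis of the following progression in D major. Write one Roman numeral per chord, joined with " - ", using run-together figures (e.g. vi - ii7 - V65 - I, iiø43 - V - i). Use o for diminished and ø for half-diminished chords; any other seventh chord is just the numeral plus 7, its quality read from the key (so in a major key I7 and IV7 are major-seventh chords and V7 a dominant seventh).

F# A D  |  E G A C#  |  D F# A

F#-A-D: major triad on D = scale degree 1 → I6.
E-G-A-C#: root A is the dominant; dominant seventh chord there is V43.
D-F#-A has root D, degree 1 in D major, so I.

I6 - V43 - I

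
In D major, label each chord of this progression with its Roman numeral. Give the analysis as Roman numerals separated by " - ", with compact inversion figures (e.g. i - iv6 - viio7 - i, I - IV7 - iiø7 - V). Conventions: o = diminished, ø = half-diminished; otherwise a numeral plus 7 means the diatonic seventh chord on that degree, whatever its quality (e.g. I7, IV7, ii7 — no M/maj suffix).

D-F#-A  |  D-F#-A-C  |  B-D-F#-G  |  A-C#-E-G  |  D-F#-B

D-F#-A has root D, degree 1 in D major, so I.
D-F#-A-C: chromatic; D is V of IV, so V7/IV.
B-D-F#-G has root G, degree 4 in D major, so IV65.
A-C#-E-G: root A is the dominant; dominant seventh chord there is V7.
D-F#-B: root B is the submediant; minor triad there is vi6.

I - V7/IV - IV65 - V7 - vi6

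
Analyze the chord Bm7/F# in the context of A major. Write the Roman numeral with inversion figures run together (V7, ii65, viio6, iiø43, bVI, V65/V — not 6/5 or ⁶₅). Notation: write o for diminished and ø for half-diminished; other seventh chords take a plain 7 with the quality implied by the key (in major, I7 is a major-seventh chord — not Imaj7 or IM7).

Stacked in thirds the chord is B-D-F#-A: a minor seventh chord on B.
B is scale degree 2 in A major, and a minor seventh chord on that degree is written ii7.
With F# in the bass the chord is in second inversion, so the figured bass is 43.

ii43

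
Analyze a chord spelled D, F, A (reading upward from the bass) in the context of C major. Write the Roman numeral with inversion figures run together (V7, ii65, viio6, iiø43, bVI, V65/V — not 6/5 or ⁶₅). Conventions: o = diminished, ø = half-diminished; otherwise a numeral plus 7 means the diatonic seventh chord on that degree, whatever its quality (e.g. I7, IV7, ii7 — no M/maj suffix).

The pitches D-F-A form a minor triad rooted on D.
In C major, D is the supertonic; the diatonic minor triad there is ii.

ii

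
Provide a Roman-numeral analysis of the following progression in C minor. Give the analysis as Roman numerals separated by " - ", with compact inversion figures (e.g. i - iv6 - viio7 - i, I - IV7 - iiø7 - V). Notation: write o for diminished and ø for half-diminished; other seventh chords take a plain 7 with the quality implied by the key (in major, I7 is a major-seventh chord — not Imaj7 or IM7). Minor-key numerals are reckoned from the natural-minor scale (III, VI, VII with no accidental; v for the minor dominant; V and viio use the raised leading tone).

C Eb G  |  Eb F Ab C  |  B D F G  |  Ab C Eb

i - iv42 - V65 - VI

C-Eb-G: minor triad on C = scale degree 1 → i.
Eb-F-Ab-C: root F is the subdominant; minor seventh chord there is iv42.
B-D-F-G: dominant seventh chord on G = scale degree 5 → V65.
Ab-C-Eb: root Ab is the submediant; major triad there is VI.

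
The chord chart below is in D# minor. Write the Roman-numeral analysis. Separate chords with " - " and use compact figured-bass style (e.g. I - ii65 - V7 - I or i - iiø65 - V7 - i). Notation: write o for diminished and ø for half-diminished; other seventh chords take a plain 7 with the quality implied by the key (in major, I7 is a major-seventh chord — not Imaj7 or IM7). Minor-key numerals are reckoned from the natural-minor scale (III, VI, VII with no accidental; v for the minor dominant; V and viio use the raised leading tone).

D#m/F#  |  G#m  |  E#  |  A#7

i6 - iv - V/V - V7

D#m/F#: root D# is the tonic; minor triad there is i6.
G#m has root G#, degree 4 in D# minor, so iv.
E# is the secondary dominant of V (major triad on E#): V/V.
A#7: root A# is the dominant; dominant seventh chord there is V7.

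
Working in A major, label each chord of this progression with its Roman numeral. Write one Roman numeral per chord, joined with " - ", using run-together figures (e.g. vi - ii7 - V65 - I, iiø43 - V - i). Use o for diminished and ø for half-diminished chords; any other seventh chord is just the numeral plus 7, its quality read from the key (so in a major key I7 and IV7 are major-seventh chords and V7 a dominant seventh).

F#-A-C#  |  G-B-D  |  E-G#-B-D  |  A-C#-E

vi - bVII - V7 - I

F#-A-C#: root F# is the submediant; minor triad there is vi.
G-B-D: G with this quality isn't in the key; it's bVII, borrowed from the parallel minor.
E-G#-B-D has root E, degree 5 in A major, so V7.
A-C#-E: root A is the tonic; major triad there is I.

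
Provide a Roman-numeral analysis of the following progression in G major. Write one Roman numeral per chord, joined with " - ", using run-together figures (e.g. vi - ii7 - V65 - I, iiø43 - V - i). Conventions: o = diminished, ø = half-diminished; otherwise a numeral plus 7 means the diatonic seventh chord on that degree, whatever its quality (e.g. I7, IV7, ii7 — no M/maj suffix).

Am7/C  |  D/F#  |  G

ii65 - V6 - I

Am7/C: root A is the supertonic; minor seventh chord there is ii65.
D/F# has root D, degree 5 in G major, so V6.
G: root G is the tonic; major triad there is I.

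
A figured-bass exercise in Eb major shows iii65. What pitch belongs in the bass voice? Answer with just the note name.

Bb

iii in Eb major has root G; the chord is G-Bb-D-F.
The figure 65 means first inversion — the third is in the bass.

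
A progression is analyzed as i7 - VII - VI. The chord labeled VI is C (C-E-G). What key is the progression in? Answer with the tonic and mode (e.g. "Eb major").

E minor

The anchor chord is a major triad on C, labeled VI.
If C is scale degree 6 and the mode makes that degree carry a major triad, the tonic is E and the mode is minor.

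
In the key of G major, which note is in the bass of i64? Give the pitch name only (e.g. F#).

i in G major has root G; the chord is G-Bb-D.
The figure 64 means second inversion — the fifth is in the bass.

D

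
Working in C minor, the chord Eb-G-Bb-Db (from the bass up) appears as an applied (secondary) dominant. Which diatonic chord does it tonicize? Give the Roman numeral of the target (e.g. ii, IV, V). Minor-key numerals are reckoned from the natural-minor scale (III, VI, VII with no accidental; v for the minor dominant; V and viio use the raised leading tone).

The chord is a dominant seventh chord on Eb.
A dominant resolves down a perfect fifth: Eb → Ab. In C minor, Ab is scale degree 6, i.e. VI.

VI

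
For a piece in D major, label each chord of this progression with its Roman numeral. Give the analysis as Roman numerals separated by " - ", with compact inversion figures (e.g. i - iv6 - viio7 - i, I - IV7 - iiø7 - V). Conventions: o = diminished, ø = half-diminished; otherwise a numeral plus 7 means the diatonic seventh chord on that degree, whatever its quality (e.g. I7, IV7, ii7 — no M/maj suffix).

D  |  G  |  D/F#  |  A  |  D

I - IV - I6 - V - I

D: major triad on D = scale degree 1 → I.
G: root G is the subdominant; major triad there is IV.
D/F#: major triad on D = scale degree 1 → I6.
A has root A, degree 5 in D major, so V.
D: major triad on D = scale degree 1 → I.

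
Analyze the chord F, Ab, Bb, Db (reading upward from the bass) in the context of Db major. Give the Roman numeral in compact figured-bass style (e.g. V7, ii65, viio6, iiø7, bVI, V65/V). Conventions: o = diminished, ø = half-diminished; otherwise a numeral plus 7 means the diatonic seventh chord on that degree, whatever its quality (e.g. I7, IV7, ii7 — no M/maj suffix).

vi43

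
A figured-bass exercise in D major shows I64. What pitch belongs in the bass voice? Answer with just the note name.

A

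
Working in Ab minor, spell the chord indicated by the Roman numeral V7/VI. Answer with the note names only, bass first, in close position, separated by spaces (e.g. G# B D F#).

V7/VI is a secondary dominant — the dominant seventh of VI. VI in Ab minor is Fb, so the applied chord's root is Cb, a perfect fifth above.
Building a dominant seventh chord on Cb gives Cb-Eb-Gb-Bbb.

Cb Eb Gb Bbb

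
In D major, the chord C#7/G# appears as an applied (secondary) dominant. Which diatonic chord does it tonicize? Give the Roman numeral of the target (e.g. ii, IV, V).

iii

The chord is a dominant seventh chord on C#.
A dominant resolves down a perfect fifth: C# → F#. In D major, F# is scale degree 3, i.e. iii.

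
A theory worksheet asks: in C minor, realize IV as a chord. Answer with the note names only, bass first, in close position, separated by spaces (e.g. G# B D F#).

Scale degree 4 in C minor is F; here the chord built on it is altered to a major triad. IV is the major subdominant, borrowed from the parallel major.
So the chord is F-A-C.

F A C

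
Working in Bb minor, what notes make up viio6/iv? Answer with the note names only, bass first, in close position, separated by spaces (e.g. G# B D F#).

viio6/iv is a secondary leading-tone chord. The target iv is Eb in Bb minor; the applied chord is rooted a semitone below, on D.
Building a diminished triad on D gives D-F-Ab.
The figured bass 6 indicates first inversion, placing the third (F) in the bass: F-Ab-D.

F Ab D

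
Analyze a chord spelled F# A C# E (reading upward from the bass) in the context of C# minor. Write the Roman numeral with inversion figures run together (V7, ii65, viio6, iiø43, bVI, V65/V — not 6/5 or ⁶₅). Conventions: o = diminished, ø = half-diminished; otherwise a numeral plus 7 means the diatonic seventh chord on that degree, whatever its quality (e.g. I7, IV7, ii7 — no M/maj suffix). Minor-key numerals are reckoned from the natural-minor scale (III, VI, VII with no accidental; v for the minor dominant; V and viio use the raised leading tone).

iv7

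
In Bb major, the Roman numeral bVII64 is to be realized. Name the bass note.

bVII in Bb major has root Ab; the chord is Ab-C-Eb.
The figure 64 means second inversion — the fifth is in the bass.

Eb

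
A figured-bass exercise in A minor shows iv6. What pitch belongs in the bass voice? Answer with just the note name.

F

iv in A minor has root D; the chord is D-F-A.
The figure 6 means first inversion — the third is in the bass.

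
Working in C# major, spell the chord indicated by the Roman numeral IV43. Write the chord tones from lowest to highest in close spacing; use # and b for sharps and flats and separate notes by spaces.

C# E# F# A#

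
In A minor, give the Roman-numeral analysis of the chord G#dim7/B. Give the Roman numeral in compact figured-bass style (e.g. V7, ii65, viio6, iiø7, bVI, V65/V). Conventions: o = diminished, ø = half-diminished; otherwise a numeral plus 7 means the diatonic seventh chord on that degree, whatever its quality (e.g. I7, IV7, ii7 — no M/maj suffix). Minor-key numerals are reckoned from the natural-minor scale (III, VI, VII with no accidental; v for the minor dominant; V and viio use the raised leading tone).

viio65

The pitches G#-B-D-F form a fully diminished seventh chord rooted on G#.
In A minor, G# is the leading tone; the diatonic fully diminished seventh chord there is viio7.
With B in the bass the chord is in first inversion, so the figured bass is 65.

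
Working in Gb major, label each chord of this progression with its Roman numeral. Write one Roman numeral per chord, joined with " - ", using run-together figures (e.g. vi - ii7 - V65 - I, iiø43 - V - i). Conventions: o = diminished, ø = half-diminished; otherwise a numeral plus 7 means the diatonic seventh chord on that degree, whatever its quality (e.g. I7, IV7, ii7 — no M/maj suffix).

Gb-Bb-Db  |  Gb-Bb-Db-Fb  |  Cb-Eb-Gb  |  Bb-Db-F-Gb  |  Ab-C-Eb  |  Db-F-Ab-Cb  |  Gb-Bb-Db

I - V7/IV - IV - I65 - V/V - V7 - I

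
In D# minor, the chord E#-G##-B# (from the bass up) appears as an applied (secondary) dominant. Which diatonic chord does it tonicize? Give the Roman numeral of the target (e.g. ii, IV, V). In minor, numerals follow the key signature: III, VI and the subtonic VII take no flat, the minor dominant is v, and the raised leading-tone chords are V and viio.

V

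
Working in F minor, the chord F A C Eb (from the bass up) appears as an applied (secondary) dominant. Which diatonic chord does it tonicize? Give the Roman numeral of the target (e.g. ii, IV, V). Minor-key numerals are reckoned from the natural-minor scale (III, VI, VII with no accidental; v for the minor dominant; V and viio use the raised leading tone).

The chord is a dominant seventh chord on F.
A dominant resolves down a perfect fifth: F → Bb. In F minor, Bb is scale degree 4, i.e. iv.

iv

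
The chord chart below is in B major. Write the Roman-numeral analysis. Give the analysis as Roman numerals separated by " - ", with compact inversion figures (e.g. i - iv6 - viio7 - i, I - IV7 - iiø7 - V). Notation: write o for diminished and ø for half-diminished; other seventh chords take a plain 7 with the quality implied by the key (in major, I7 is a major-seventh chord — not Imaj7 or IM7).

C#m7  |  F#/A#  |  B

ii7 - V6 - I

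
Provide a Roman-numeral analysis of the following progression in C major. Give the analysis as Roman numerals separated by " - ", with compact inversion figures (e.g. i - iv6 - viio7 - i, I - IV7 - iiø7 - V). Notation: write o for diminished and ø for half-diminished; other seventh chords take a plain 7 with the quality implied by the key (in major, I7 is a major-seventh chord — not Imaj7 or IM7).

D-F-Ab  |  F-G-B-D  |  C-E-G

iio - V42 - I

D-F-Ab is non-diatonic — iio, a mixture chord from C minor.
F-G-B-D: root G is the dominant; dominant seventh chord there is V42.
C-E-G has root C, degree 1 in C major, so I.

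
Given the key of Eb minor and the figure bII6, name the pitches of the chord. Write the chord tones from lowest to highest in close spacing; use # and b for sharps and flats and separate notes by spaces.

Ab Cb Fb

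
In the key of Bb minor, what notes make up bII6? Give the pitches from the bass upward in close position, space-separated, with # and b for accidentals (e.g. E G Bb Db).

bII6 is the Neapolitan sixth — a major triad on the lowered second degree, here in its customary first inversion. In Bb minor that root is Cb.
So the chord is Cb-Eb-Gb.
The figured bass 6 indicates first inversion, placing the third (Eb) in the bass: Eb-Gb-Cb.

Eb Gb Cb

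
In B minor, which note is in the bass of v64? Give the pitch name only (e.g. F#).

v in B minor has root F#; the chord is F#-A-C#.
The figure 64 means second inversion — the fifth is in the bass.

C#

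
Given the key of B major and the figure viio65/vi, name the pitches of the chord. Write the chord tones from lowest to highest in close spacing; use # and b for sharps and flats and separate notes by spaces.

viio65/vi is a secondary leading-tone chord. The target vi is G# in B major; the applied chord is rooted a semitone below, on F##.
Building a fully diminished seventh chord on F## gives F##-A#-C#-E.
The figured bass 65 indicates first inversion, placing the third (A#) in the bass: A#-C#-E-F##.

A# C# E F##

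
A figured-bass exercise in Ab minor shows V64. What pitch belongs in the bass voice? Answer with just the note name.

Bb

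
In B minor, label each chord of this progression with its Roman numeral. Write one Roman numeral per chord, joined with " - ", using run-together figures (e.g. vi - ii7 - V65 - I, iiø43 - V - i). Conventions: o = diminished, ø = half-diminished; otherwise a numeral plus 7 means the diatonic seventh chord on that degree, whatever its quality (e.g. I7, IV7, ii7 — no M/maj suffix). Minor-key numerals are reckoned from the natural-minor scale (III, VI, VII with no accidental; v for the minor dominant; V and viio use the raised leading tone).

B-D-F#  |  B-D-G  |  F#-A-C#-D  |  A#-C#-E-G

i - VI6 - III65 - viio7

B-D-F#: root B is the tonic; minor triad there is i.
B-D-G: major triad on G = scale degree 6 → VI6.
F#-A-C#-D: root D is the mediant; major seventh chord there is III65.
A#-C#-E-G: root A# is the leading tone; fully diminished seventh chord there is viio7.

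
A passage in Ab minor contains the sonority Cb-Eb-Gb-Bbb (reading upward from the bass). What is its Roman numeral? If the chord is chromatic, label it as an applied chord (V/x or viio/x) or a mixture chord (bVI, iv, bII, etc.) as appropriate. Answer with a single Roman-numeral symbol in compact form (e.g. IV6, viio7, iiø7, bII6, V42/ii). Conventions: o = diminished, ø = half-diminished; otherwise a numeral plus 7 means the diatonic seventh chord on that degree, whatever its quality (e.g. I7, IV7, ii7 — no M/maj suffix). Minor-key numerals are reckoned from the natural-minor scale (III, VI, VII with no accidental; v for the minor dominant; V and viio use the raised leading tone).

V7/VI

Stacked in thirds the chord is Cb-Eb-Gb-Bbb: a dominant seventh chord on Cb.
Cb is not a diatonic chord root with this quality in Ab minor, but it lies a perfect fifth above Fb (VI), so the chord functions as an applied dominant of VI.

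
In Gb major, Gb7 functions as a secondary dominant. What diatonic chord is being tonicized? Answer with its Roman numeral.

The chord is a dominant seventh chord on Gb.
A dominant resolves down a perfect fifth: Gb → Cb. In Gb major, Cb is scale degree 4, i.e. IV.

IV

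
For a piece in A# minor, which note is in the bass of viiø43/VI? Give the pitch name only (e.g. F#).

B

The applied chord viiø43/VI is rooted on E#: E#-G#-B-D#.
The figure 43 means second inversion — the fifth is in the bass.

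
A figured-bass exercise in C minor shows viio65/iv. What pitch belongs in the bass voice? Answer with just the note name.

G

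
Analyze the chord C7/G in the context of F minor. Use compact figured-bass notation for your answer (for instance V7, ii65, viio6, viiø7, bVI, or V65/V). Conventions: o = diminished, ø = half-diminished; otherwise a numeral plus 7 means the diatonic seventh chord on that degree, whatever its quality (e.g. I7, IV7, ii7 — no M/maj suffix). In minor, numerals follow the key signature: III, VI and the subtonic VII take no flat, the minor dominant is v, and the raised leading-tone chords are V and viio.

Stacked in thirds the chord is C-E-G-Bb: a dominant seventh chord on C.
In F minor, C is the dominant; the diatonic dominant seventh chord there is V7.
With G in the bass the chord is in second inversion, so the figured bass is 43.

V43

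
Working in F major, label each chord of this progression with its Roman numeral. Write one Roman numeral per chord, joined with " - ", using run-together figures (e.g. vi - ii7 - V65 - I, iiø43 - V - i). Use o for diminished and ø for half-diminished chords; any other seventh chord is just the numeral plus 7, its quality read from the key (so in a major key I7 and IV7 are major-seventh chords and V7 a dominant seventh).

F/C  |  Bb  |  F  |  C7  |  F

I64 - IV - I - V7 - I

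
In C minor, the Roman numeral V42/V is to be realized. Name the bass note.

The applied chord V42/V is rooted on D: D-F#-A-C.
The figure 42 means third inversion — the seventh is in the bass.

C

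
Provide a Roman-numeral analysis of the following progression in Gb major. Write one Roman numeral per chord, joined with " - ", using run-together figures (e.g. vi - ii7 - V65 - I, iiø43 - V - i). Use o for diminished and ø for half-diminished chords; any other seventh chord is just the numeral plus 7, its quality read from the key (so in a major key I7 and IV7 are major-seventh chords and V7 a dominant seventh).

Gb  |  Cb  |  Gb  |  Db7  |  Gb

Gb has root Gb, degree 1 in Gb major, so I.
Cb: root Cb is the subdominant; major triad there is IV.
Gb: root Gb is the tonic; major triad there is I.
Db7: root Db is the dominant; dominant seventh chord there is V7.
Gb has root Gb, degree 1 in Gb major, so I.

I - IV - I - V7 - I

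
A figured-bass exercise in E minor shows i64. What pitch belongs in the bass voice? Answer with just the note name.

B

i in E minor has root E; the chord is E-G-B.
The figure 64 means second inversion — the fifth is in the bass.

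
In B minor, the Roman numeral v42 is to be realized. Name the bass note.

E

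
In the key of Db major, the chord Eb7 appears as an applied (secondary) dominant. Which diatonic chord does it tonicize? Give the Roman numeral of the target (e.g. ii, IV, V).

The chord is a dominant seventh chord on Eb.
A dominant resolves down a perfect fifth: Eb → Ab. In Db major, Ab is scale degree 5, i.e. V.

V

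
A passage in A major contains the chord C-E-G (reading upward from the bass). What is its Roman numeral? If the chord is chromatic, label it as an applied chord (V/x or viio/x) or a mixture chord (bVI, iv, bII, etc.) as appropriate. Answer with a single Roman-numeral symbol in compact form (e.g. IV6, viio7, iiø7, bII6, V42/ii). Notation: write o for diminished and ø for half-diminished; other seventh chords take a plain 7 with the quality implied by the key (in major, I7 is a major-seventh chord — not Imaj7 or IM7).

bIII

The pitches C-E-G form a major triad rooted on C.
C is the lowered third degree of A major (diatonic 3 would be C#). This is a major triad on the lowered third degree, borrowed from the parallel minor.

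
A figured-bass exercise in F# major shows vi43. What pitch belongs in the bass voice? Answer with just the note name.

vi in F# major has root D#; the chord is D#-F#-A#-C#.
The figure 43 means second inversion — the fifth is in the bass.

A#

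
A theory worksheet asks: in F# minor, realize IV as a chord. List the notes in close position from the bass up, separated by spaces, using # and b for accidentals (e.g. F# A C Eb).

B D# F#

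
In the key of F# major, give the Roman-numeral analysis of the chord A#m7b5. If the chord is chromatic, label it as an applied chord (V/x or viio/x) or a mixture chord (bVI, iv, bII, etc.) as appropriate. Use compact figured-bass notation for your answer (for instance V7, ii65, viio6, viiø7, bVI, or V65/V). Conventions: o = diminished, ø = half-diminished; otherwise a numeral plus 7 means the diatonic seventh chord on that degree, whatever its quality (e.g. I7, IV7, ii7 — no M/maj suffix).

viiø7/IV

The pitches A#-C#-E-G# form a half-diminished seventh chord rooted on A#.
A# sits a half step below B (IV in F# major); a diminished chord there is the applied leading-tone chord of IV.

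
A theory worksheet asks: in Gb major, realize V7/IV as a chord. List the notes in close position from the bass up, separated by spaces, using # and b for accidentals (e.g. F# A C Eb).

Gb Bb Db Fb

The slash means an applied dominant: we want the dominant of IV. In Gb major, IV is Cb major, and its dominant is built on Gb.
Building a dominant seventh chord on Gb gives Gb-Bb-Db-Fb.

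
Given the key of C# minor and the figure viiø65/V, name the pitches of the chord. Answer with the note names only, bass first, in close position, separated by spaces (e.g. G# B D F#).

A# C# E# F##

viiø65/V is a secondary leading-tone chord. The target V is G# in C# minor; the applied chord is rooted a semitone below, on F##.
Building a half-diminished seventh chord on F## gives F##-A#-C#-E#.
With the 65 figure the chord is in first inversion; from the bass A# upward in close position it reads A#-C#-E#-F##.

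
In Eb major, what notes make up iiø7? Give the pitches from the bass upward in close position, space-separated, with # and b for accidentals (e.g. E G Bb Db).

F Ab Cb Eb

iiø7 is the half-diminished supertonic seventh, borrowed from the parallel minor. In Eb major that root is F.
So the chord is F-Ab-Cb-Eb.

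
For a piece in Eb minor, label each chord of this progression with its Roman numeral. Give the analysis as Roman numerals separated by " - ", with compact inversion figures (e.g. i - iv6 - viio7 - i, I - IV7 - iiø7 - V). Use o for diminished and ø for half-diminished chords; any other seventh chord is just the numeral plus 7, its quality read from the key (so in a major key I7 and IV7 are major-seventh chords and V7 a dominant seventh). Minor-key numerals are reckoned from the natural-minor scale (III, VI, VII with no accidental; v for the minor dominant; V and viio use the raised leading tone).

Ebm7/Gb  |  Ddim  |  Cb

i65 - viio - VI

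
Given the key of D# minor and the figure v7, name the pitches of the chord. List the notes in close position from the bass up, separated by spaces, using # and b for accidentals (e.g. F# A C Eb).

A# C# E# G#

In D# minor, scale degree 5 is A#, and the diatonic chord built there is a minor seventh chord.
That chord is spelled A#-C#-E#-G#.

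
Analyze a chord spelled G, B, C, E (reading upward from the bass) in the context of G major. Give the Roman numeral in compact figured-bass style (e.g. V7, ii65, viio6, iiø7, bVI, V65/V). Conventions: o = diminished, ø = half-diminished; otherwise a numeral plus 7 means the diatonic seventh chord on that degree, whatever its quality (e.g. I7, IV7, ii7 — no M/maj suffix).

IV43

The pitches C-E-G-B form a major seventh chord rooted on C.
In G major, C is the subdominant; the diatonic major seventh chord there is IV7.
With G in the bass the chord is in second inversion, so the figured bass is 43.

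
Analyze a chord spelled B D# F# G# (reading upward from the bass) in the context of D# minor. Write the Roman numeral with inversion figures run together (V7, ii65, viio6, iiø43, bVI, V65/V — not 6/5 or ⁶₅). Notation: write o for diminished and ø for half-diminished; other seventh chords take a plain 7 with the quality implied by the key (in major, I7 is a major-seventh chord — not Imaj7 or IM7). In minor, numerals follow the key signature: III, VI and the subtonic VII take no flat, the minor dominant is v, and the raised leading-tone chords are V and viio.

iv65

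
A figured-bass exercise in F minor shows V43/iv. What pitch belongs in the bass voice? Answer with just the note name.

The applied chord V43/iv is rooted on F: F-A-C-Eb.
The figure 43 means second inversion — the fifth is in the bass.

C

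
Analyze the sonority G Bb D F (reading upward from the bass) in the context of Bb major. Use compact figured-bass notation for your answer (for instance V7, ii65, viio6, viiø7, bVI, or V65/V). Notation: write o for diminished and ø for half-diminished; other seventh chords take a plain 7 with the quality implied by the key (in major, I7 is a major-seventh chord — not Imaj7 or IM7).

vi7

Stacked in thirds the chord is G-Bb-D-F: a minor seventh chord on G.
G is scale degree 6 in Bb major, and a minor seventh chord on that degree is written vi7.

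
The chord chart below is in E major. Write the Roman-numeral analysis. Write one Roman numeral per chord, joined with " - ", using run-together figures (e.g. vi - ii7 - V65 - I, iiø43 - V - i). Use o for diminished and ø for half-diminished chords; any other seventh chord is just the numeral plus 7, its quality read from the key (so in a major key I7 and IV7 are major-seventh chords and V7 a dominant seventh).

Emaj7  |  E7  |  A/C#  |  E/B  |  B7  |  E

I7 - V7/IV - IV6 - I64 - V7 - I

Emaj7: major seventh chord on E = scale degree 1 → I7.
E7: a dominant seventh chord on E, the applied dominant of IV → V7/IV.
A/C# has root A, degree 4 in E major, so IV6.
E/B: root E is the tonic; major triad there is I64.
B7: dominant seventh chord on B = scale degree 5 → V7.
E: root E is the tonic; major triad there is I.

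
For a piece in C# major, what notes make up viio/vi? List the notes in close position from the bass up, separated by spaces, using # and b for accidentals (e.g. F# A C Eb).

G## B# D#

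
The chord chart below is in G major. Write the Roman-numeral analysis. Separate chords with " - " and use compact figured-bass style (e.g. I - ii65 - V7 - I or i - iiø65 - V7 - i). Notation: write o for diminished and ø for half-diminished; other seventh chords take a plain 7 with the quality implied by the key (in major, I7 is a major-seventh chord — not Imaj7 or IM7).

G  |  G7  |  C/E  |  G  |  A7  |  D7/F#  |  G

I - V7/IV - IV6 - I - V7/V - V65 - I

G: major triad on G = scale degree 1 → I.
G7 is the secondary dominant of IV (dominant seventh chord on G): V7/IV.
C/E has root C, degree 4 in G major, so IV6.
G has root G, degree 1 in G major, so I.
A7 is the secondary dominant of V (dominant seventh chord on A): V7/V.
D7/F# has root D, degree 5 in G major, so V65.
G has root G, degree 1 in G major, so I.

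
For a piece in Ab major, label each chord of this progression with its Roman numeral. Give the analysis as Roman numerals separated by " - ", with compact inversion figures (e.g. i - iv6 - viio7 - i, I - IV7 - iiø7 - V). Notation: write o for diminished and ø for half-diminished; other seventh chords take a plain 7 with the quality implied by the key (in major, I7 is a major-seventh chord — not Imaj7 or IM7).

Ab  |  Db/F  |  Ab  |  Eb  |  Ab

I - IV6 - I - V - I

Ab: root Ab is the tonic; major triad there is I.
Db/F: root Db is the subdominant; major triad there is IV6.
Ab: major triad on Ab = scale degree 1 → I.
Eb: major triad on Eb = scale degree 5 → V.
Ab: major triad on Ab = scale degree 1 → I.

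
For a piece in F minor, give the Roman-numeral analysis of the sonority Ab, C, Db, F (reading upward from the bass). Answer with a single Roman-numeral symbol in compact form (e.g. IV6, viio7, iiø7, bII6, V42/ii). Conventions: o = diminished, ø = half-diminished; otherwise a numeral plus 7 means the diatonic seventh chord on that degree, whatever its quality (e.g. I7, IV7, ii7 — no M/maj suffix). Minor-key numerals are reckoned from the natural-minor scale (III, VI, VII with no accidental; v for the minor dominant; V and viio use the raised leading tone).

VI43

The pitches Db-F-Ab-C form a major seventh chord rooted on Db.
In F minor, Db is the submediant; the diatonic major seventh chord there is VI7.
With Ab in the bass the chord is in second inversion, so the figured bass is 43.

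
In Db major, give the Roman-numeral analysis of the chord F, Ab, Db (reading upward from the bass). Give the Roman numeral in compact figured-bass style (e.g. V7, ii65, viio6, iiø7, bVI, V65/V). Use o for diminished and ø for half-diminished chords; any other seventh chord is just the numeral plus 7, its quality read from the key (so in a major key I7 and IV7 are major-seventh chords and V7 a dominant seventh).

Stacked in thirds the chord is Db-F-Ab: a major triad on Db.
In Db major, Db is the tonic; the diatonic major triad there is I.
With F in the bass the chord is in first inversion, so the figured bass is 6.

I6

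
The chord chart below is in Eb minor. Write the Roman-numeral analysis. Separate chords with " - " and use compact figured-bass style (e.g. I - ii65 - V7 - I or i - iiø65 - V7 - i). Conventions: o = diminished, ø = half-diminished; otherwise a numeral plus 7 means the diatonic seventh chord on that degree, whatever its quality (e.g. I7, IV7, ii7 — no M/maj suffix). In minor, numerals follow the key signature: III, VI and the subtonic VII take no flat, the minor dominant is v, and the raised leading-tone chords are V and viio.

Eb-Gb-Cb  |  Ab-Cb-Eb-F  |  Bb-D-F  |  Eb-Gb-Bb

Eb-Gb-Cb: major triad on Cb = scale degree 6 → VI6.
Ab-Cb-Eb-F has root F, degree 2 in Eb minor, so iiø65.
Bb-D-F: root Bb is the dominant; major triad there is V.
Eb-Gb-Bb: minor triad on Eb = scale degree 1 → i.

VI6 - iiø65 - V - i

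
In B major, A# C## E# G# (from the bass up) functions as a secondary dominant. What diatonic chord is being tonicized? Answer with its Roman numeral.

iii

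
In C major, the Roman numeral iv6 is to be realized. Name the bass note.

Ab

iv in C major has root F; the chord is F-Ab-C.
The figure 6 means first inversion — the third is in the bass.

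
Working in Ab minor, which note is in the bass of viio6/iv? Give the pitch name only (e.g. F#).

Eb

The applied chord viio6/iv is rooted on C: C-Eb-Gb.
The figure 6 means first inversion — the third is in the bass.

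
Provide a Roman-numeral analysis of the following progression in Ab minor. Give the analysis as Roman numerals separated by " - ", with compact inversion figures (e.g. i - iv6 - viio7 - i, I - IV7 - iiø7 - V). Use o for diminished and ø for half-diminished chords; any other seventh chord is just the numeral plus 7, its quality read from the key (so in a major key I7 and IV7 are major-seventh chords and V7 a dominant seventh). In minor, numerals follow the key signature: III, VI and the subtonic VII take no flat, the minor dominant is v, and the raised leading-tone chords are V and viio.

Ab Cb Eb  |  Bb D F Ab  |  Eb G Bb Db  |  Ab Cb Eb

i - V7/V - V7 - i

Ab-Cb-Eb has root Ab, degree 1 in Ab minor, so i.
Bb-D-F-Ab is the secondary dominant of V (dominant seventh chord on Bb): V7/V.
Eb-G-Bb-Db: root Eb is the dominant; dominant seventh chord there is V7.
Ab-Cb-Eb: minor triad on Ab = scale degree 1 → i.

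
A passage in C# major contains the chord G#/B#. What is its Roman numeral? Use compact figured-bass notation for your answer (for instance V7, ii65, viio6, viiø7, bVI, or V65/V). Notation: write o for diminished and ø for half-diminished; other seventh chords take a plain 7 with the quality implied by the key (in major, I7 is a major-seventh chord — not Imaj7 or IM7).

Stacked in thirds the chord is G#-B#-D#: a major triad on G#.
In C# major, G# is the dominant; the diatonic major triad there is V.
With B# in the bass the chord is in first inversion, so the figured bass is 6.

V6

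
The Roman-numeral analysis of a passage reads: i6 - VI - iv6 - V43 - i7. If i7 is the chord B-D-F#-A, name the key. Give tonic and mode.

The anchor chord is a minor seventh chord on B, labeled i7.
If B is scale degree 1 and the mode makes that degree carry a minor seventh chord, the tonic is B and the mode is minor.

B minor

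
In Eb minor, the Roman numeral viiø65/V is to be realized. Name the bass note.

The applied chord viiø65/V is rooted on A: A-C-Eb-G.
The figure 65 means first inversion — the third is in the bass.

C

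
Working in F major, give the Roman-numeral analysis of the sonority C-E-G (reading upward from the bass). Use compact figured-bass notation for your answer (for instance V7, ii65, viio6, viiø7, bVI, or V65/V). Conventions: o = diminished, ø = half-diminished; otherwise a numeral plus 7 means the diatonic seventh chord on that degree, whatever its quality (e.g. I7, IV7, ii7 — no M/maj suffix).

V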